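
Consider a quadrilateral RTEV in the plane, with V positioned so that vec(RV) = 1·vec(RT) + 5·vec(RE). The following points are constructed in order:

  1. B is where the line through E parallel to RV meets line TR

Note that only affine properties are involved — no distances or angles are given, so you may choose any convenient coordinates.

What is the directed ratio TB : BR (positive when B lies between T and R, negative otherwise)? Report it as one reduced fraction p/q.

TB:BR = -6

Work in coordinates with R = (0, 0), T = (1, 0), E = (0, 1), V = (1, 5).
1. B is where the line through E parallel to RV meets line TR ⇒ B = (-1/5, 0)
B = T + t·(R−T) with t = 6/5, so TB:BR = t:(1−t) = 6/5:-1/5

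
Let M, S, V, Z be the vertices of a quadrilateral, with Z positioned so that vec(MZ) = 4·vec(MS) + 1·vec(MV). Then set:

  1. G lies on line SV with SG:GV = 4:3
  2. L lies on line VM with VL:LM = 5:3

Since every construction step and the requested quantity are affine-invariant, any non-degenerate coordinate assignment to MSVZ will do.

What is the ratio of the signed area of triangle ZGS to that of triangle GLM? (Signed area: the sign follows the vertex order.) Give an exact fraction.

[ZGS]:[GLM] = 128/9

Assign M = (0, 0), S = (1, 0), V = (0, 1), Z = (4, 1) — the answer is frame-independent, so this choice is without loss of generality.
1. G lies on line SV with SG:GV = 4:3 ⇒ G = (3/7, 4/7)
2. L lies on line VM with VL:LM = 5:3 ⇒ L = (0, 3/8)
2·[ZGS] = 16/7, 2·[GLM] = 9/56
[ZGS]:[GLM] = 16/7:9/56 = 128/9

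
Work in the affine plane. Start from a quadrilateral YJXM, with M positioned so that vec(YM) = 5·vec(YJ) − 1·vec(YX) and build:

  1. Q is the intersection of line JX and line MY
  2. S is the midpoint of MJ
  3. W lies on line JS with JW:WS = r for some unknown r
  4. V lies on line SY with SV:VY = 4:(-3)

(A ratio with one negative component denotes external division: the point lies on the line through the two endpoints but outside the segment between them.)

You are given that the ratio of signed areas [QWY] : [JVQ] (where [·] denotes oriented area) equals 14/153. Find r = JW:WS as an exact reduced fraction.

r = 4/5

Set Y = (0, 0), J = (1, 0), X = (0, 1), M = (5, -1); any affine frame gives the same invariant.
1. Q is the intersection of line JX and line MY ⇒ Q = (5/4, -1/4)
2. S is the midpoint of MJ ⇒ S = (3, -1/2)
3. With JW:WS = r, write λ = r/(r+1) so W = J + λ·(S−J); W is affine-linear in λ
4. V lies on line SY with SV:VY = 4:(-3) ⇒ V = (-9, 3/2)
Every point depending on W is an affine combination of W and λ-independent points, so each such coordinate is linear in λ; the λ² term in each signed area is a multiple of (S−J)×(S−J) = 0, so 2·[QWY] and 2·[JVQ] are each linear in λ. Evaluating at λ=0 and λ=1:
  2·[QWY] = -1/8·λ + 1/4,   2·[JVQ] = 17/8
So [QWY]:[JVQ] = (-1/8·λ + 1/4) / (17/8). Setting this equal to 14/153:
  -1/8·λ + 1/4 = 14/153·(17/8)  ⇒  λ = 4/9
Then r = λ/(1−λ) = (4/9)/(5/9) = 4/5. Check: with r = 4/5, W = (17/9, -2/9) and [QWY]:[JVQ] = 14/153 as required.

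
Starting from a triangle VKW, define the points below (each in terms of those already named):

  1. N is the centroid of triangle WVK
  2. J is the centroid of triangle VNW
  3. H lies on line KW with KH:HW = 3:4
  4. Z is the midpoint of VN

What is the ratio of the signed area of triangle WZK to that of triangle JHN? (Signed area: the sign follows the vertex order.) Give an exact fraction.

Work in coordinates with V = (0, 0), K = (1, 0), W = (0, 1).
1. N is the centroid of triangle WVK ⇒ N = (1/3, 1/3)
2. J is the centroid of triangle VNW ⇒ J = (1/9, 4/9)
3. H lies on line KW with KH:HW = 3:4 ⇒ H = (4/7, 3/7)
4. Z is the midpoint of VN ⇒ Z = (1/6, 1/6)
2·[WZK] = 2/3, 2·[JHN] = -1/21
[WZK]:[JHN] = 2/3:-1/21 = -14

[WZK]:[JHN] = -14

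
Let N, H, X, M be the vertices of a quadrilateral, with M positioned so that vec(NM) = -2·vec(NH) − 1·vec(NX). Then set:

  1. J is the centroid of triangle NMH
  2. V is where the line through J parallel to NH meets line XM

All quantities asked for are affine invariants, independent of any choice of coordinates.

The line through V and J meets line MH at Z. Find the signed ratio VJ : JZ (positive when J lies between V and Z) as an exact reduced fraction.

VJ:JZ = 3

Choose coordinates N = (0, 0), H = (1, 0), X = (0, 1), M = (-2, -1).
1. J is the centroid of triangle NMH ⇒ J = (-1/3, -1/3)
2. V is where the line through J parallel to NH meets line XM ⇒ V = (-4/3, -1/3)
line VJ meets MH at Z = (0, -1/3)
J = V + t·(Z−V) with t = 3/4, so VJ:JZ = 3/4:1/4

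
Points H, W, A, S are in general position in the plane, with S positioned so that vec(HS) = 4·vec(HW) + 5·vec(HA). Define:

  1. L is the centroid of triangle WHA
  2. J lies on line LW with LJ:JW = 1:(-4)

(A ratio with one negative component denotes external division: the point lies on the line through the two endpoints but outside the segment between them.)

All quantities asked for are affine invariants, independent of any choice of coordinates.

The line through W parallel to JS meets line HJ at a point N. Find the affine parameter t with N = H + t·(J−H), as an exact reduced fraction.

t = -41/11

Work in coordinates with H = (0, 0), W = (1, 0), A = (0, 1), S = (4, 5).
1. L is the centroid of triangle WHA ⇒ L = (1/3, 1/3)
2. J lies on line LW with LJ:JW = 1:(-4) ⇒ J = (1/9, 4/9)
through W parallel to JS: direction (35/9, 41/9); meets HJ at N = (-41/99, -164/99)
N = H + t·(J−H) with t = -41/11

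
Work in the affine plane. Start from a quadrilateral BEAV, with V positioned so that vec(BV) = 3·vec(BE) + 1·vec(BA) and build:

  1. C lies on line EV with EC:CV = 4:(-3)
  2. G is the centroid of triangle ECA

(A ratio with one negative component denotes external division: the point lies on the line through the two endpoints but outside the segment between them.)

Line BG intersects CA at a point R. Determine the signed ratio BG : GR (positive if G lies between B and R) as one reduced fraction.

BG:GR = 5/4

Assign B = (0, 0), E = (1, 0), A = (0, 1), V = (3, 1) — the answer is frame-independent, so this choice is without loss of generality.
1. C lies on line EV with EC:CV = 4:(-3) ⇒ C = (9, 4)
2. G is the centroid of triangle ECA ⇒ G = (10/3, 5/3)
line BG meets CA at R = (6, 3)
G = B + t·(R−B) with t = 5/9, so BG:GR = 5/9:4/9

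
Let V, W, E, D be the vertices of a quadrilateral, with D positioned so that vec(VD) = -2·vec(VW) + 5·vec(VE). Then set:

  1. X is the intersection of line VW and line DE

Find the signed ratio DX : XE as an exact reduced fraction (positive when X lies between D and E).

Set V = (0, 0), W = (1, 0), E = (0, 1), D = (-2, 5); any affine frame gives the same invariant.
1. X is the intersection of line VW and line DE ⇒ X = (1/2, 0)
X = D + t·(E−D) with t = 5/4, so DX:XE = t:(1−t) = 5/4:-1/4

DX:XE = -5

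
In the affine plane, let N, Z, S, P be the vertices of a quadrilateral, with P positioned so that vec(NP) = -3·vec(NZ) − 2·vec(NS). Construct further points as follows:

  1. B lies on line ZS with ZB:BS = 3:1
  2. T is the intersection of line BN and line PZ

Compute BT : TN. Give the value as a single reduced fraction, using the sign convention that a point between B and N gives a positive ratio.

BT:TN = -9/4

Set N = (0, 0), Z = (1, 0), S = (0, 1), P = (-3, -2); any affine frame gives the same invariant.
1. B lies on line ZS with ZB:BS = 3:1 ⇒ B = (1/4, 3/4)
2. T is the intersection of line BN and line PZ ⇒ T = (-1/5, -3/5)
T = B + t·(N−B) with t = 9/5, so BT:TN = t:(1−t) = 9/5:-4/5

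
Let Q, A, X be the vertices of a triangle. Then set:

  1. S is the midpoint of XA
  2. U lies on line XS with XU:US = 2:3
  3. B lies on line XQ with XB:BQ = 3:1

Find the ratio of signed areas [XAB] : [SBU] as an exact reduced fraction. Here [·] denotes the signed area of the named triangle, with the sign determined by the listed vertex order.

Set Q = (0, 0), A = (1, 0), X = (0, 1); any affine frame gives the same invariant.
1. S is the midpoint of XA ⇒ S = (1/2, 1/2)
2. U lies on line XS with XU:US = 2:3 ⇒ U = (1/5, 4/5)
3. B lies on line XQ with XB:BQ = 3:1 ⇒ B = (0, 1/4)
2·[XAB] = -3/4, 2·[SBU] = -9/40
[XAB]:[SBU] = -3/4:-9/40 = 10/3

[XAB]:[SBU] = 10/3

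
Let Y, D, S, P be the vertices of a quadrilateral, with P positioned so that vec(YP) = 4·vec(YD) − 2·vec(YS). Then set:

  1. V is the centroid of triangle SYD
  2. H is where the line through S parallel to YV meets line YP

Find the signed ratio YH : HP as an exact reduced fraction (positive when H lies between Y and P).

Assign Y = (0, 0), D = (1, 0), S = (0, 1), P = (4, -2) — the answer is frame-independent, so this choice is without loss of generality.
1. V is the centroid of triangle SYD ⇒ V = (1/3, 1/3)
2. H is where the line through S parallel to YV meets line YP ⇒ H = (-2/3, 1/3)
H = Y + t·(P−Y) with t = -1/6, so YH:HP = t:(1−t) = -1/6:7/6

YH:HP = -1/7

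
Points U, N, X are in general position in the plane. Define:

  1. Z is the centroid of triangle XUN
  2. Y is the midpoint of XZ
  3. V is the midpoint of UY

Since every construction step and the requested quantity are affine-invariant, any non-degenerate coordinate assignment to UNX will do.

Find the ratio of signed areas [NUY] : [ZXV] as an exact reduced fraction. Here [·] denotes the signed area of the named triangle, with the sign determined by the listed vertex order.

Assign U = (0, 0), N = (1, 0), X = (0, 1) — the answer is frame-independent, so this choice is without loss of generality.
1. Z is the centroid of triangle XUN ⇒ Z = (1/3, 1/3)
2. Y is the midpoint of XZ ⇒ Y = (1/6, 2/3)
3. V is the midpoint of UY ⇒ V = (1/12, 1/3)
2·[NUY] = -2/3, 2·[ZXV] = 1/6
[NUY]:[ZXV] = -2/3:1/6 = -4

[NUY]:[ZXV] = -4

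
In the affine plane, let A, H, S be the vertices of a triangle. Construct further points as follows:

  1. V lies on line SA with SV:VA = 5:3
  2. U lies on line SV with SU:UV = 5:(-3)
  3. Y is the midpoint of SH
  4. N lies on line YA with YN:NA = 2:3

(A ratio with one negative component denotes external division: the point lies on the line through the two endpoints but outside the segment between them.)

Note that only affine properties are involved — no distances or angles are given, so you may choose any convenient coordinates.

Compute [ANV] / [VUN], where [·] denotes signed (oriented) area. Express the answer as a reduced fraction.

Set A = (0, 0), H = (1, 0), S = (0, 1); any affine frame gives the same invariant.
1. V lies on line SA with SV:VA = 5:3 ⇒ V = (0, 3/8)
2. U lies on line SV with SU:UV = 5:(-3) ⇒ U = (0, -9/16)
3. Y is the midpoint of SH ⇒ Y = (1/2, 1/2)
4. N lies on line YA with YN:NA = 2:3 ⇒ N = (3/10, 3/10)
2·[ANV] = 9/80, 2·[VUN] = 9/32
[ANV]:[VUN] = 9/80:9/32 = 2/5

[ANV]:[VUN] = 2/5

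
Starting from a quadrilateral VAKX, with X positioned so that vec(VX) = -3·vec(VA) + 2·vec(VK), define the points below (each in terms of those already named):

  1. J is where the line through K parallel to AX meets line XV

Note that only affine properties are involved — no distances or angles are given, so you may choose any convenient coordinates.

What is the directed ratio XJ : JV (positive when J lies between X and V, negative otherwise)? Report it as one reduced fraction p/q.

Choose coordinates V = (0, 0), A = (1, 0), K = (0, 1), X = (-3, 2).
1. J is where the line through K parallel to AX meets line XV ⇒ J = (-6, 4)
J = X + t·(V−X) with t = -1, so XJ:JV = t:(1−t) = -1:2

XJ:JV = -1/2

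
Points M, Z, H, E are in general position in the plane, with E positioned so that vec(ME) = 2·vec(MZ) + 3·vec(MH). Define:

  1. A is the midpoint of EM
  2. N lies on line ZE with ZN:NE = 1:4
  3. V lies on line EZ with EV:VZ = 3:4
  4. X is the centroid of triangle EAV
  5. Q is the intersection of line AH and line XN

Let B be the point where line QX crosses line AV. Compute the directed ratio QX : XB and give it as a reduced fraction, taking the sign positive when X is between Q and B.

Choose coordinates M = (0, 0), Z = (1, 0), H = (0, 1), E = (2, 3).
1. A is the midpoint of EM ⇒ A = (1, 3/2)
2. N lies on line ZE with ZN:NE = 1:4 ⇒ N = (6/5, 3/5)
3. V lies on line EZ with EV:VZ = 3:4 ⇒ V = (11/7, 12/7)
4. X is the centroid of triangle EAV ⇒ X = (32/21, 29/14)
5. Q is the intersection of line AH and line XN ⇒ Q = (398/275, 474/275)
line QX meets AV at B = (271/189, 419/252)
X = Q + t·(B−Q) with t = -234/41, so QX:XB = -234/41:275/41

QX:XB = -234/275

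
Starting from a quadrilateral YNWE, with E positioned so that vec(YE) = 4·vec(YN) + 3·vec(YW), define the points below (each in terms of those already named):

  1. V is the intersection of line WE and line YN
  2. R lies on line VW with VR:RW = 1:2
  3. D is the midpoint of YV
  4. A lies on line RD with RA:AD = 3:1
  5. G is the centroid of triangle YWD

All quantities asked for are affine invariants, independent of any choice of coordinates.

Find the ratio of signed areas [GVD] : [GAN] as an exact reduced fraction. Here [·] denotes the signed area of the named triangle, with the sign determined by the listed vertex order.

[GVD]:[GAN] = 4/7

Set Y = (0, 0), N = (1, 0), W = (0, 1), E = (4, 3); any affine frame gives the same invariant.
1. V is the intersection of line WE and line YN ⇒ V = (-2, 0)
2. R lies on line VW with VR:RW = 1:2 ⇒ R = (-4/3, 1/3)
3. D is the midpoint of YV ⇒ D = (-1, 0)
4. A lies on line RD with RA:AD = 3:1 ⇒ A = (-13/12, 1/12)
5. G is the centroid of triangle YWD ⇒ G = (-1/3, 1/3)
2·[GVD] = 1/3, 2·[GAN] = 7/12
[GVD]:[GAN] = 1/3:7/12 = 4/7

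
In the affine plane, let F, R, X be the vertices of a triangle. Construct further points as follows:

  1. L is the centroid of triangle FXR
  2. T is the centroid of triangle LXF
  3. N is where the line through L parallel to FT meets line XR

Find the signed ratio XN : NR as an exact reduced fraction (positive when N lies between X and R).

XN:NR = 2/3

Set F = (0, 0), R = (1, 0), X = (0, 1); any affine frame gives the same invariant.
1. L is the centroid of triangle FXR ⇒ L = (1/3, 1/3)
2. T is the centroid of triangle LXF ⇒ T = (1/9, 4/9)
3. N is where the line through L parallel to FT meets line XR ⇒ N = (2/5, 3/5)
N = X + t·(R−X) with t = 2/5, so XN:NR = t:(1−t) = 2/5:3/5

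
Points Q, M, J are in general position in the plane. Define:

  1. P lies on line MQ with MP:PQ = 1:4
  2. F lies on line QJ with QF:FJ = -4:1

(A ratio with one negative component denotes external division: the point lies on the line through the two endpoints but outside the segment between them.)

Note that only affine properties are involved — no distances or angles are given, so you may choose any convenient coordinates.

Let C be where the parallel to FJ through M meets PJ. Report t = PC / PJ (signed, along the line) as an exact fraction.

t = -1/4

Assign Q = (0, 0), M = (1, 0), J = (0, 1) — the answer is frame-independent, so this choice is without loss of generality.
1. P lies on line MQ with MP:PQ = 1:4 ⇒ P = (4/5, 0)
2. F lies on line QJ with QF:FJ = -4:1 ⇒ F = (0, 4/3)
through M parallel to FJ: direction (0, -1/3); meets PJ at C = (1, -1/4)
C = P + t·(J−P) with t = -1/4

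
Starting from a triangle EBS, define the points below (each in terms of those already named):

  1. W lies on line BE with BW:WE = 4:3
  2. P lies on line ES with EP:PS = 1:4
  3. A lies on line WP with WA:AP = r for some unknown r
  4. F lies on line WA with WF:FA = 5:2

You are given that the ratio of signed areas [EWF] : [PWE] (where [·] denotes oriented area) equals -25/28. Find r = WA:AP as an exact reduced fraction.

Set E = (0, 0), B = (1, 0), S = (0, 1); any affine frame gives the same invariant.
1. W lies on line BE with BW:WE = 4:3 ⇒ W = (3/7, 0)
2. P lies on line ES with EP:PS = 1:4 ⇒ P = (0, 1/5)
3. With WA:AP = r, write λ = r/(r+1) so A = W + λ·(P−W); A is affine-linear in λ
4. F lies on line WA with WF:FA = 5:2 ⇒ F is an affine combination of earlier points and hence also affine-linear in λ
Every point depending on A is an affine combination of A and λ-independent points, so each such coordinate is linear in λ; the λ² term in each signed area is a multiple of (P−W)×(P−W) = 0, so 2·[EWF] and 2·[PWE] are each linear in λ. Evaluating at λ=0 and λ=1:
  2·[EWF] = 3/49·λ,   2·[PWE] = -3/35
So [EWF]:[PWE] = (3/49·λ) / (-3/35). Setting this equal to -25/28:
  3/49·λ = -25/28·(-3/35)  ⇒  λ = 5/4
Then r = λ/(1−λ) = (5/4)/(-1/4) = -5. Check: with r = -5, A = (-3/28, 1/4) and [EWF]:[PWE] = -25/28 as required.

r = -5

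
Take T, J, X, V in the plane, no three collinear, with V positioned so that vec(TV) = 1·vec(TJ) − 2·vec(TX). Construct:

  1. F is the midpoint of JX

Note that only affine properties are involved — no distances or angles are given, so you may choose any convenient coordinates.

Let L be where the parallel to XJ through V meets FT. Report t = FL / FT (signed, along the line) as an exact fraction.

Work in coordinates with T = (0, 0), J = (1, 0), X = (0, 1), V = (1, -2).
1. F is the midpoint of JX ⇒ F = (1/2, 1/2)
through V parallel to XJ: direction (1, -1); meets FT at L = (-1/2, -1/2)
L = F + t·(T−F) with t = 2

t = 2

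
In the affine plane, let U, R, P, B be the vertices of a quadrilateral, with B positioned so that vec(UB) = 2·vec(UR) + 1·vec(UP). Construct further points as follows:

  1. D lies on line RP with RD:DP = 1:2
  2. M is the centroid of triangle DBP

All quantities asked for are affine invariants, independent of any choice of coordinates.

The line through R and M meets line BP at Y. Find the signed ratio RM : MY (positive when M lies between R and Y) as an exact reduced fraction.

Assign U = (0, 0), R = (1, 0), P = (0, 1), B = (2, 1) — the answer is frame-independent, so this choice is without loss of generality.
1. D lies on line RP with RD:DP = 1:2 ⇒ D = (2/3, 1/3)
2. M is the centroid of triangle DBP ⇒ M = (8/9, 7/9)
line RM meets BP at Y = (6/7, 1)
M = R + t·(Y−R) with t = 7/9, so RM:MY = 7/9:2/9

RM:MY = 7/2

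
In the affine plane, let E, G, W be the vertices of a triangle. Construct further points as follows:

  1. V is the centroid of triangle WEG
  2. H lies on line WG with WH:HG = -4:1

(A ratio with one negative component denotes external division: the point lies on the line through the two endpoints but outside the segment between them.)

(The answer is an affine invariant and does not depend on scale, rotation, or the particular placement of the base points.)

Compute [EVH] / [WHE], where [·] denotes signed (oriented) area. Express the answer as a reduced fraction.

[EVH]:[WHE] = 5/12

Choose coordinates E = (0, 0), G = (1, 0), W = (0, 1).
1. V is the centroid of triangle WEG ⇒ V = (1/3, 1/3)
2. H lies on line WG with WH:HG = -4:1 ⇒ H = (4/3, -1/3)
2·[EVH] = -5/9, 2·[WHE] = -4/3
[EVH]:[WHE] = -5/9:-4/3 = 5/12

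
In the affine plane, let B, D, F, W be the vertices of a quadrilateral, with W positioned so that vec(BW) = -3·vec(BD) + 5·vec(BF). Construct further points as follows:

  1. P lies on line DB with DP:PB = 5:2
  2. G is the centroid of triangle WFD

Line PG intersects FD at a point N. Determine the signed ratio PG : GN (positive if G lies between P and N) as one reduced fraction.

Set B = (0, 0), D = (1, 0), F = (0, 1), W = (-3, 5); any affine frame gives the same invariant.
1. P lies on line DB with DP:PB = 5:2 ⇒ P = (2/7, 0)
2. G is the centroid of triangle WFD ⇒ G = (-2/3, 2)
line PG meets FD at N = (-4/11, 15/11)
G = P + t·(N−P) with t = 22/15, so PG:GN = 22/15:-7/15

PG:GN = -22/7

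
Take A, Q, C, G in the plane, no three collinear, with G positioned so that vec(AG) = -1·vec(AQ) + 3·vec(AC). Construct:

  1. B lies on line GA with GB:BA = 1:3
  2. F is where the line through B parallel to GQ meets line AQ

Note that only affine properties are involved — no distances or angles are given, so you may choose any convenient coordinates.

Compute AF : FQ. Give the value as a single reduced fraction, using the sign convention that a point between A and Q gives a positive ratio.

Work in coordinates with A = (0, 0), Q = (1, 0), C = (0, 1), G = (-1, 3).
1. B lies on line GA with GB:BA = 1:3 ⇒ B = (-3/4, 9/4)
2. F is where the line through B parallel to GQ meets line AQ ⇒ F = (3/4, 0)
F = A + t·(Q−A) with t = 3/4, so AF:FQ = t:(1−t) = 3/4:1/4

AF:FQ = 3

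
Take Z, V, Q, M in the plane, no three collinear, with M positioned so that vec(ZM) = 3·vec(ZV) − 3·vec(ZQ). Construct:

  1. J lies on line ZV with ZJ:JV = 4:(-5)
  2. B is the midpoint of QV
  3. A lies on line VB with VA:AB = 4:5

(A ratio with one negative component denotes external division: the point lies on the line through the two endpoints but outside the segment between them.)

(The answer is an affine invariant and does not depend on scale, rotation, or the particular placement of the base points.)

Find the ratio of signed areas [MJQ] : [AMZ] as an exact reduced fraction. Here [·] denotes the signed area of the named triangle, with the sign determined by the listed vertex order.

Set Z = (0, 0), V = (1, 0), Q = (0, 1), M = (3, -3); any affine frame gives the same invariant.
1. J lies on line ZV with ZJ:JV = 4:(-5) ⇒ J = (-4, 0)
2. B is the midpoint of QV ⇒ B = (1/2, 1/2)
3. A lies on line VB with VA:AB = 4:5 ⇒ A = (7/9, 2/9)
2·[MJQ] = -19, 2·[AMZ] = -3
[MJQ]:[AMZ] = -19:-3 = 19/3

[MJQ]:[AMZ] = 19/3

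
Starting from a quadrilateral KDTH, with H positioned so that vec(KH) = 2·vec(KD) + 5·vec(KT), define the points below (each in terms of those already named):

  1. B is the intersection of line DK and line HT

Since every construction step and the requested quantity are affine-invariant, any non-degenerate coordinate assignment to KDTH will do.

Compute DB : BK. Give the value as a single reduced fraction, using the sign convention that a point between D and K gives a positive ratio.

DB:BK = -3

Set K = (0, 0), D = (1, 0), T = (0, 1), H = (2, 5); any affine frame gives the same invariant.
1. B is the intersection of line DK and line HT ⇒ B = (-1/2, 0)
B = D + t·(K−D) with t = 3/2, so DB:BK = t:(1−t) = 3/2:-1/2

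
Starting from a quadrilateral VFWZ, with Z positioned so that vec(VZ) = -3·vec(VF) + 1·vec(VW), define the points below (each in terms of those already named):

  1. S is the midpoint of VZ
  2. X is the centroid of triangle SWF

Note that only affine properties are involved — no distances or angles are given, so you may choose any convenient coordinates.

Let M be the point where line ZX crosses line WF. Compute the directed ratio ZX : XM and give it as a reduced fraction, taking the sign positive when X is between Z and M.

Work in coordinates with V = (0, 0), F = (1, 0), W = (0, 1), Z = (-3, 1).
1. S is the midpoint of VZ ⇒ S = (-3/2, 1/2)
2. X is the centroid of triangle SWF ⇒ X = (-1/6, 1/2)
line ZX meets WF at M = (9/14, 5/14)
X = Z + t·(M−Z) with t = 7/9, so ZX:XM = 7/9:2/9

ZX:XM = 7/2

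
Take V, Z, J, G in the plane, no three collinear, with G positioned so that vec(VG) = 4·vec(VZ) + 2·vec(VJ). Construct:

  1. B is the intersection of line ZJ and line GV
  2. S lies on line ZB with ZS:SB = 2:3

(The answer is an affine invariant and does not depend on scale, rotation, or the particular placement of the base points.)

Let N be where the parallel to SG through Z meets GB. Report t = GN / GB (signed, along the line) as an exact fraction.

Assign V = (0, 0), Z = (1, 0), J = (0, 1), G = (4, 2) — the answer is frame-independent, so this choice is without loss of generality.
1. B is the intersection of line ZJ and line GV ⇒ B = (2/3, 1/3)
2. S lies on line ZB with ZS:SB = 2:3 ⇒ S = (13/15, 2/15)
through Z parallel to SG: direction (47/15, 28/15); meets GB at N = (56/9, 28/9)
N = G + t·(B−G) with t = -2/3

t = -2/3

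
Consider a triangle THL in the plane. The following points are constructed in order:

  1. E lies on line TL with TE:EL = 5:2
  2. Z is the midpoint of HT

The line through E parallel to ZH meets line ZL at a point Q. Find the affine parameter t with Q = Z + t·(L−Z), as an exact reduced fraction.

t = 5/7

Assign T = (0, 0), H = (1, 0), L = (0, 1) — the answer is frame-independent, so this choice is without loss of generality.
1. E lies on line TL with TE:EL = 5:2 ⇒ E = (0, 5/7)
2. Z is the midpoint of HT ⇒ Z = (1/2, 0)
through E parallel to ZH: direction (1/2, 0); meets ZL at Q = (1/7, 5/7)
Q = Z + t·(L−Z) with t = 5/7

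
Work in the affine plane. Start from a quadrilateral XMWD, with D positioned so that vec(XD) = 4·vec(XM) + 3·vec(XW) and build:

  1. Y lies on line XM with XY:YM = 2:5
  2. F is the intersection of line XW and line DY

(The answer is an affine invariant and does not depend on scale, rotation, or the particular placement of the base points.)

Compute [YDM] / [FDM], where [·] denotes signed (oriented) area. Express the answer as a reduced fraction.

Assign X = (0, 0), M = (1, 0), W = (0, 1), D = (4, 3) — the answer is frame-independent, so this choice is without loss of generality.
1. Y lies on line XM with XY:YM = 2:5 ⇒ Y = (2/7, 0)
2. F is the intersection of line XW and line DY ⇒ F = (0, -3/13)
2·[YDM] = -15/7, 2·[FDM] = -30/13
[YDM]:[FDM] = -15/7:-30/13 = 13/14

[YDM]:[FDM] = 13/14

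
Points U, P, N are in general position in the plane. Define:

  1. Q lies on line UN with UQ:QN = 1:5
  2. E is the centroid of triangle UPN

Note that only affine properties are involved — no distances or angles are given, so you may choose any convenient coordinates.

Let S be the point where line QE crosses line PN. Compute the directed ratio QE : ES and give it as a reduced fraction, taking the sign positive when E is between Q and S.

QE:ES = 3/2

Work in coordinates with U = (0, 0), P = (1, 0), N = (0, 1).
1. Q lies on line UN with UQ:QN = 1:5 ⇒ Q = (0, 1/6)
2. E is the centroid of triangle UPN ⇒ E = (1/3, 1/3)
line QE meets PN at S = (5/9, 4/9)
E = Q + t·(S−Q) with t = 3/5, so QE:ES = 3/5:2/5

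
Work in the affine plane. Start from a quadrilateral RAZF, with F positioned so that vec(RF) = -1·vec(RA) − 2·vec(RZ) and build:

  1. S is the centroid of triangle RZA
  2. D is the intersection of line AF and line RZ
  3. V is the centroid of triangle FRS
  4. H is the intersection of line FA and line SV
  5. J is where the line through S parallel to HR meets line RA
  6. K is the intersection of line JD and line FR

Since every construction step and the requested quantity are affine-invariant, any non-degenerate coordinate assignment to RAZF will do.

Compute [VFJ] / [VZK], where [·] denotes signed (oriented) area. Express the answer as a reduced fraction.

[VFJ]:[VZK] = -3/14

Assign R = (0, 0), A = (1, 0), Z = (0, 1), F = (-1, -2) — the answer is frame-independent, so this choice is without loss of generality.
1. S is the centroid of triangle RZA ⇒ S = (1/3, 1/3)
2. D is the intersection of line AF and line RZ ⇒ D = (0, -1)
3. V is the centroid of triangle FRS ⇒ V = (-2/9, -5/9)
4. H is the intersection of line FA and line SV ⇒ H = (-4/3, -7/3)
5. J is where the line through S parallel to HR meets line RA ⇒ J = (1/7, 0)
6. K is the intersection of line JD and line FR ⇒ K = (1/5, 2/5)
2·[VFJ] = 2/21, 2·[VZK] = -4/9
[VFJ]:[VZK] = 2/21:-4/9 = -3/14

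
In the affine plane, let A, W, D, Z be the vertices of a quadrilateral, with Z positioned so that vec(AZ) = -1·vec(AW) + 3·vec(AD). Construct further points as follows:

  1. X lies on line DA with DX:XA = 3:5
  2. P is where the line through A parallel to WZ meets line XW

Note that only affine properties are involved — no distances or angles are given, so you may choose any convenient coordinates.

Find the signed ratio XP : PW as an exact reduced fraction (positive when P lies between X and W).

XP:PW = -5/12

Work in coordinates with A = (0, 0), W = (1, 0), D = (0, 1), Z = (-1, 3).
1. X lies on line DA with DX:XA = 3:5 ⇒ X = (0, 5/8)
2. P is where the line through A parallel to WZ meets line XW ⇒ P = (-5/7, 15/14)
P = X + t·(W−X) with t = -5/7, so XP:PW = t:(1−t) = -5/7:12/7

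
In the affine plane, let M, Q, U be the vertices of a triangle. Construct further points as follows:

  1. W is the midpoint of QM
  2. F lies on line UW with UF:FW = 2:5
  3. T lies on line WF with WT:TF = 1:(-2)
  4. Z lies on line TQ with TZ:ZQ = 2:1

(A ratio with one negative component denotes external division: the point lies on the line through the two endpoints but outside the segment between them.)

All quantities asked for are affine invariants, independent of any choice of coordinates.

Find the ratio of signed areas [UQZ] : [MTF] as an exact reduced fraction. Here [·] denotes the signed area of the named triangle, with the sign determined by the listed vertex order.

Work in coordinates with M = (0, 0), Q = (1, 0), U = (0, 1).
1. W is the midpoint of QM ⇒ W = (1/2, 0)
2. F lies on line UW with UF:FW = 2:5 ⇒ F = (1/7, 5/7)
3. T lies on line WF with WT:TF = 1:(-2) ⇒ T = (6/7, -5/7)
4. Z lies on line TQ with TZ:ZQ = 2:1 ⇒ Z = (20/21, -5/21)
2·[UQZ] = -2/7, 2·[MTF] = 5/7
[UQZ]:[MTF] = -2/7:5/7 = -2/5

[UQZ]:[MTF] = -2/5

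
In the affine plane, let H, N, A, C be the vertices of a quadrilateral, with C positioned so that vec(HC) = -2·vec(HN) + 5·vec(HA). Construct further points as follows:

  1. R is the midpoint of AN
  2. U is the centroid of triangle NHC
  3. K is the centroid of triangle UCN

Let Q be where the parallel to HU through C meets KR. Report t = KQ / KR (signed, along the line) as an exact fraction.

t = -5/3

Choose coordinates H = (0, 0), N = (1, 0), A = (0, 1), C = (-2, 5).
1. R is the midpoint of AN ⇒ R = (1/2, 1/2)
2. U is the centroid of triangle NHC ⇒ U = (-1/3, 5/3)
3. K is the centroid of triangle UCN ⇒ K = (-4/9, 20/9)
through C parallel to HU: direction (-1/3, 5/3); meets KR at Q = (-109/54, 275/54)
Q = K + t·(R−K) with t = -5/3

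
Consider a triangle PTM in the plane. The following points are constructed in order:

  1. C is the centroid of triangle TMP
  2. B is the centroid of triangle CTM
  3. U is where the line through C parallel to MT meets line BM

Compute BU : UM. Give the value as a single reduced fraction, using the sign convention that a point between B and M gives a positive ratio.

Work in coordinates with P = (0, 0), T = (1, 0), M = (0, 1).
1. C is the centroid of triangle TMP ⇒ C = (1/3, 1/3)
2. B is the centroid of triangle CTM ⇒ B = (4/9, 4/9)
3. U is where the line through C parallel to MT meets line BM ⇒ U = (4/3, -2/3)
U = B + t·(M−B) with t = -2, so BU:UM = t:(1−t) = -2:3

BU:UM = -2/3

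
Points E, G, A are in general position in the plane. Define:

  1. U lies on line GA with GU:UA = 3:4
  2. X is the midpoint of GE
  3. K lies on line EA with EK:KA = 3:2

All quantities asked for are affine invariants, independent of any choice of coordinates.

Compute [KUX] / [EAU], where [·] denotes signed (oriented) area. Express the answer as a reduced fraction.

[KUX]:[EAU] = 9/20

Set E = (0, 0), G = (1, 0), A = (0, 1); any affine frame gives the same invariant.
1. U lies on line GA with GU:UA = 3:4 ⇒ U = (4/7, 3/7)
2. X is the midpoint of GE ⇒ X = (1/2, 0)
3. K lies on line EA with EK:KA = 3:2 ⇒ K = (0, 3/5)
2·[KUX] = -9/35, 2·[EAU] = -4/7
[KUX]:[EAU] = -9/35:-4/7 = 9/20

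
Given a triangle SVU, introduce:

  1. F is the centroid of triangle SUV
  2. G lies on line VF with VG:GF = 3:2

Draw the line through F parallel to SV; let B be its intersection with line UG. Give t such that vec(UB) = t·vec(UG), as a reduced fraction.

Assign S = (0, 0), V = (1, 0), U = (0, 1) — the answer is frame-independent, so this choice is without loss of generality.
1. F is the centroid of triangle SUV ⇒ F = (1/3, 1/3)
2. G lies on line VF with VG:GF = 3:2 ⇒ G = (3/5, 1/5)
through F parallel to SV: direction (1, 0); meets UG at B = (1/2, 1/3)
B = U + t·(G−U) with t = 5/6

t = 5/6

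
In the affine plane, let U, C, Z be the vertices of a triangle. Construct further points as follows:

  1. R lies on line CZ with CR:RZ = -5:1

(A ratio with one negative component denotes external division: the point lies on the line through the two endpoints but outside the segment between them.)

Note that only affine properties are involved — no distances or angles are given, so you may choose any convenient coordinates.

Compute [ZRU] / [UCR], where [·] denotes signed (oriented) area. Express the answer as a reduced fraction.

[ZRU]:[UCR] = 1/5

Work in coordinates with U = (0, 0), C = (1, 0), Z = (0, 1).
1. R lies on line CZ with CR:RZ = -5:1 ⇒ R = (-1/4, 5/4)
2·[ZRU] = 1/4, 2·[UCR] = 5/4
[ZRU]:[UCR] = 1/4:5/4 = 1/5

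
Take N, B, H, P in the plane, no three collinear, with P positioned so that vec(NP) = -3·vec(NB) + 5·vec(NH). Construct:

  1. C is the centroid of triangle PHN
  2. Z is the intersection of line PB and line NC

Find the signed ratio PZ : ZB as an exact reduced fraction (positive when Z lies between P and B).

Assign N = (0, 0), B = (1, 0), H = (0, 1), P = (-3, 5) — the answer is frame-independent, so this choice is without loss of generality.
1. C is the centroid of triangle PHN ⇒ C = (-1, 2)
2. Z is the intersection of line PB and line NC ⇒ Z = (-5/3, 10/3)
Z = P + t·(B−P) with t = 1/3, so PZ:ZB = t:(1−t) = 1/3:2/3

PZ:ZB = 1/2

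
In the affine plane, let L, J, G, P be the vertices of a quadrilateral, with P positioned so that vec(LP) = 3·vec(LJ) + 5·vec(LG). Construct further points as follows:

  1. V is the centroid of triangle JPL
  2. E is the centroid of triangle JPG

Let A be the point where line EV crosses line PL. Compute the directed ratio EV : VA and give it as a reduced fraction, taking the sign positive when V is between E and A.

Work in coordinates with L = (0, 0), J = (1, 0), G = (0, 1), P = (3, 5).
1. V is the centroid of triangle JPL ⇒ V = (4/3, 5/3)
2. E is the centroid of triangle JPG ⇒ E = (4/3, 2)
line EV meets PL at A = (4/3, 20/9)
V = E + t·(A−E) with t = -3/2, so EV:VA = -3/2:5/2

EV:VA = -3/5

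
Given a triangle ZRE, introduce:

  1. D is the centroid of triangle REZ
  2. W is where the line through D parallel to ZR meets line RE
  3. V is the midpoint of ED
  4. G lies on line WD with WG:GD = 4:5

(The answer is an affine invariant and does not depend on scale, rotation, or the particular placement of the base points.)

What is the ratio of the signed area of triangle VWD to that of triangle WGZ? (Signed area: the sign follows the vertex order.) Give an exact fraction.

[VWD]:[WGZ] = -9/4

Assign Z = (0, 0), R = (1, 0), E = (0, 1) — the answer is frame-independent, so this choice is without loss of generality.
1. D is the centroid of triangle REZ ⇒ D = (1/3, 1/3)
2. W is where the line through D parallel to ZR meets line RE ⇒ W = (2/3, 1/3)
3. V is the midpoint of ED ⇒ V = (1/6, 2/3)
4. G lies on line WD with WG:GD = 4:5 ⇒ G = (14/27, 1/3)
2·[VWD] = -1/9, 2·[WGZ] = 4/81
[VWD]:[WGZ] = -1/9:4/81 = -9/4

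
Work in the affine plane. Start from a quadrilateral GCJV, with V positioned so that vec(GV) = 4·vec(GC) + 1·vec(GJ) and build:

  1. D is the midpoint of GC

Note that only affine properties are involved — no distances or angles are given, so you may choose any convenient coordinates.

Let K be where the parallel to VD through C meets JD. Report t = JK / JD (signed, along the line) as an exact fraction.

t = 9/8

Assign G = (0, 0), C = (1, 0), J = (0, 1), V = (4, 1) — the answer is frame-independent, so this choice is without loss of generality.
1. D is the midpoint of GC ⇒ D = (1/2, 0)
through C parallel to VD: direction (-7/2, -1); meets JD at K = (9/16, -1/8)
K = J + t·(D−J) with t = 9/8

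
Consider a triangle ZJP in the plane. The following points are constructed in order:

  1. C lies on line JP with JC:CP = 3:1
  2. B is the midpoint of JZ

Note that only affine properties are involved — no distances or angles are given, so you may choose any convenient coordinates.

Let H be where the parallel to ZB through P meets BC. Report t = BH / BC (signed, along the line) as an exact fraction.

t = 4/3

Assign Z = (0, 0), J = (1, 0), P = (0, 1) — the answer is frame-independent, so this choice is without loss of generality.
1. C lies on line JP with JC:CP = 3:1 ⇒ C = (1/4, 3/4)
2. B is the midpoint of JZ ⇒ B = (1/2, 0)
through P parallel to ZB: direction (1/2, 0); meets BC at H = (1/6, 1)
H = B + t·(C−B) with t = 4/3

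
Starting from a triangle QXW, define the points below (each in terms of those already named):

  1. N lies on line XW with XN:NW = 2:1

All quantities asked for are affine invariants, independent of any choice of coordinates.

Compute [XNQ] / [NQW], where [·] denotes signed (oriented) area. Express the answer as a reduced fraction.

[XNQ]:[NQW] = -2

Assign Q = (0, 0), X = (1, 0), W = (0, 1) — the answer is frame-independent, so this choice is without loss of generality.
1. N lies on line XW with XN:NW = 2:1 ⇒ N = (1/3, 2/3)
2·[XNQ] = 2/3, 2·[NQW] = -1/3
[XNQ]:[NQW] = 2/3:-1/3 = -2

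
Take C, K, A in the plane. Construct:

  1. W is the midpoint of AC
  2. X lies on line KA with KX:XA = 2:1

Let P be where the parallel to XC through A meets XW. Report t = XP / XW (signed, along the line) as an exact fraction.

Assign C = (0, 0), K = (1, 0), A = (0, 1) — the answer is frame-independent, so this choice is without loss of generality.
1. W is the midpoint of AC ⇒ W = (0, 1/2)
2. X lies on line KA with KX:XA = 2:1 ⇒ X = (1/3, 2/3)
through A parallel to XC: direction (-1/3, -2/3); meets XW at P = (-1/3, 1/3)
P = X + t·(W−X) with t = 2

t = 2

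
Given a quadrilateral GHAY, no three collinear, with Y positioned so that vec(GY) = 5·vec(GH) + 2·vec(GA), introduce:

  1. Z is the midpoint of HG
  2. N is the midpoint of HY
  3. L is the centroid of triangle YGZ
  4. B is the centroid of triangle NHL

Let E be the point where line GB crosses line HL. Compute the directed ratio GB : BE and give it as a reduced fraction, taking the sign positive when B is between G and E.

Work in coordinates with G = (0, 0), H = (1, 0), A = (0, 1), Y = (5, 2).
1. Z is the midpoint of HG ⇒ Z = (1/2, 0)
2. N is the midpoint of HY ⇒ N = (3, 1)
3. L is the centroid of triangle YGZ ⇒ L = (11/6, 2/3)
4. B is the centroid of triangle NHL ⇒ B = (35/18, 5/9)
line GB meets HL at E = (14/9, 4/9)
B = G + t·(E−G) with t = 5/4, so GB:BE = 5/4:-1/4

GB:BE = -5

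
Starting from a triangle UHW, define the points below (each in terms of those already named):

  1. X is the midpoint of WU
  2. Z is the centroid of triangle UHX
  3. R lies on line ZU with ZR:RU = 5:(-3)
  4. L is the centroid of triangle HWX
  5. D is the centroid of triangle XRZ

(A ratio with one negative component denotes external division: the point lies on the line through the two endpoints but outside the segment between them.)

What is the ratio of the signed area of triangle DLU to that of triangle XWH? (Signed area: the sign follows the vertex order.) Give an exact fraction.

Choose coordinates U = (0, 0), H = (1, 0), W = (0, 1).
1. X is the midpoint of WU ⇒ X = (0, 1/2)
2. Z is the centroid of triangle UHX ⇒ Z = (1/3, 1/6)
3. R lies on line ZU with ZR:RU = 5:(-3) ⇒ R = (-1/2, -1/4)
4. L is the centroid of triangle HWX ⇒ L = (1/3, 1/2)
5. D is the centroid of triangle XRZ ⇒ D = (-1/18, 5/36)
2·[DLU] = -2/27, 2·[XWH] = -1/2
[DLU]:[XWH] = -2/27:-1/2 = 4/27

[DLU]:[XWH] = 4/27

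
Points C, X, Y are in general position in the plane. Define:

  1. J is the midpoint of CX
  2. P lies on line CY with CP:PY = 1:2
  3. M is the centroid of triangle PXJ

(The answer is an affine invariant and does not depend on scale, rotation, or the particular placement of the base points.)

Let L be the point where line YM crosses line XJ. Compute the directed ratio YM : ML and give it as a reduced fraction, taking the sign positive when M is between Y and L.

Assign C = (0, 0), X = (1, 0), Y = (0, 1) — the answer is frame-independent, so this choice is without loss of generality.
1. J is the midpoint of CX ⇒ J = (1/2, 0)
2. P lies on line CY with CP:PY = 1:2 ⇒ P = (0, 1/3)
3. M is the centroid of triangle PXJ ⇒ M = (1/2, 1/9)
line YM meets XJ at L = (9/16, 0)
M = Y + t·(L−Y) with t = 8/9, so YM:ML = 8/9:1/9

YM:ML = 8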